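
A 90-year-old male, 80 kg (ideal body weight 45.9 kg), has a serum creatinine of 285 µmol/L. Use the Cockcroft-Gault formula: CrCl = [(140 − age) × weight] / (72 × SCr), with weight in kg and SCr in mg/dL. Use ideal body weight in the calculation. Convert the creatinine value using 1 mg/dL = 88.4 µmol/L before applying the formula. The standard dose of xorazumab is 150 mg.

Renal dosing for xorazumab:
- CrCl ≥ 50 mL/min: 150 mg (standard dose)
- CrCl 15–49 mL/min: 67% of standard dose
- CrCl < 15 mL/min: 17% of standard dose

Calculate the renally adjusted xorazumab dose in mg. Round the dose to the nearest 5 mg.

25 mg

SCr = 285 / 88.4 = 3.224 mg/dL
CrCl = (140 − 90) × 45.9 / (72 × 3.224) = 2295.0 / 232.13 ≈ 9.9 mL/min
CrCl ≈ 10 mL/min → bracket < 15 mL/min.
17% of 150 mg = 25.5 mg → 25 mg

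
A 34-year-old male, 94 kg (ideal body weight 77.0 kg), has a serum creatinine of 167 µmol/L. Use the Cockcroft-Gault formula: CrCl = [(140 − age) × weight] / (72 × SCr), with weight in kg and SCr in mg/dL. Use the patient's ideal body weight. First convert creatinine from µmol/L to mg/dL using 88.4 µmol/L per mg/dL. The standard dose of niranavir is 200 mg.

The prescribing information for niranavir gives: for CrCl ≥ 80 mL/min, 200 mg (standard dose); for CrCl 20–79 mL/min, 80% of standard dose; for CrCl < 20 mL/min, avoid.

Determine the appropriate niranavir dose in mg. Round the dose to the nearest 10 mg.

SCr = 167 / 88.4 = 1.889 mg/dL
CrCl = (140 − 34) × 77 / (72 × 1.889) = 8162.0 / 136.01 ≈ 60.0 mL/min
CrCl ≈ 60 mL/min → bracket 20–79 mL/min.
80% of 200 mg = 160 mg

160 mg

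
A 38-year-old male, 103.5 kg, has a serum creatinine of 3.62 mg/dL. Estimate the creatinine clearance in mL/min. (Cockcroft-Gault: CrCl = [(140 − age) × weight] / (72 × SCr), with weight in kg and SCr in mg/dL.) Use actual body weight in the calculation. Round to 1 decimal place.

40.5 mL/min

CrCl = (140 − 38) × 103.5 / (72 × 3.62) = 10557.0 / 260.64 ≈ 40.5 mL/min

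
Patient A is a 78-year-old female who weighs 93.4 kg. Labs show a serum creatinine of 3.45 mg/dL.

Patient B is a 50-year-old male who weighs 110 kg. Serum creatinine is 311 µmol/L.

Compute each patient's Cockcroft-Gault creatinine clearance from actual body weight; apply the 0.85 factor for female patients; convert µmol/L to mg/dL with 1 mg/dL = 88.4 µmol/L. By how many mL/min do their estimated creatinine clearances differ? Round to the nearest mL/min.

Patient A: CrCl = (140 − 78) × 93.4 / (72 × 3.45) × 0.85 = 5790.8 / 248.40 × 0.85 ≈ 19.8 mL/min
Patient B: SCr = 311 / 88.4 = 3.518 mg/dL
Patient B: CrCl = (140 − 50) × 110 / (72 × 3.518) = 9900.0 / 253.30 ≈ 39.1 mL/min
|19.8 − 39.1| = 19.3 mL/min

19 mL/min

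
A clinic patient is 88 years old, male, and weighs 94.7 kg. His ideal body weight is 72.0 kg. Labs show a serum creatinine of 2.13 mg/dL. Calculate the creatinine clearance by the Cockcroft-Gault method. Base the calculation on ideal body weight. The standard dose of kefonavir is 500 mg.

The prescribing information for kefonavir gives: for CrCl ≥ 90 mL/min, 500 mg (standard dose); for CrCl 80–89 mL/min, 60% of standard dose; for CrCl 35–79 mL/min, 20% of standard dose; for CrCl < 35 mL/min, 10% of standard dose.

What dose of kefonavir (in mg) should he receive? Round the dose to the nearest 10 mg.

50 mg

CrCl = (140 − 88) × 72 / (72 × 2.13) = 3744.0 / 153.36 ≈ 24.4 mL/min
CrCl ≈ 24 mL/min → bracket < 35 mL/min.
10% of 500 mg = 50 mg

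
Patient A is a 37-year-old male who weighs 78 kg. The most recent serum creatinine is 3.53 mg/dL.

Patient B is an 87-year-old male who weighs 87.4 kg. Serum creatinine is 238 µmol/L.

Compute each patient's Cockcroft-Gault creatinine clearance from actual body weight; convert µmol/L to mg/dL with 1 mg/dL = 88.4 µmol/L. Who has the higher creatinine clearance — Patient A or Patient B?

Patient A

Patient A: CrCl = (140 − 37) × 78 / (72 × 3.53) = 8034.0 / 254.16 ≈ 31.6 mL/min
Patient B: SCr = 238 / 88.4 = 2.692 mg/dL
Patient B: CrCl = (140 − 87) × 87.4 / (72 × 2.692) = 4632.2 / 193.82 ≈ 23.9 mL/min
31.6 vs 23.9 mL/min → Patient A is higher.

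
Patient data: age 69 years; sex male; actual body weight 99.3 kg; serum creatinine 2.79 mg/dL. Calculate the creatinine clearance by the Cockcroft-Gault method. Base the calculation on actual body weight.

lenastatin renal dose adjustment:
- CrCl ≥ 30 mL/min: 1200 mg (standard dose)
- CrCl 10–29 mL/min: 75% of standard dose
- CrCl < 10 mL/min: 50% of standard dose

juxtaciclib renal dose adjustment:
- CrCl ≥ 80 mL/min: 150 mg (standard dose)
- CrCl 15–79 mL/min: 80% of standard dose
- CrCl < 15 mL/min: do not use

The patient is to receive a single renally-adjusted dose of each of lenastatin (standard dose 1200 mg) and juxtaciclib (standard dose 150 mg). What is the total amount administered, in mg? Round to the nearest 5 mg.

1320 mg

CrCl = (140 − 69) × 99.3 / (72 × 2.79) = 7050.3 / 200.88 ≈ 35.1 mL/min
CrCl ≈ 35 mL/min.
lenastatin: ≥ 30 mL/min → 100% of 1200 mg = 1200 mg.
juxtaciclib: 15–79 mL/min → 80% of 150 mg = 120 mg.
Total = 1200 + 120 = 1320 mg.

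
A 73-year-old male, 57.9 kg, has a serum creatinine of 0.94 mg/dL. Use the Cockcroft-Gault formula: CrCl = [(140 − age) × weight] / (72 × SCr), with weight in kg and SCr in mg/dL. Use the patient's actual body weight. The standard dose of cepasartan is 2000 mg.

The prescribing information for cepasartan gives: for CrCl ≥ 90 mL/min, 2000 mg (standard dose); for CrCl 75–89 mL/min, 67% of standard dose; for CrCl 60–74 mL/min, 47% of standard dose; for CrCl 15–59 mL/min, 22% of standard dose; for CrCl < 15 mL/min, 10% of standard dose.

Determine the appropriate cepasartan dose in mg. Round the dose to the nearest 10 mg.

440 mg

CrCl = (140 − 73) × 57.9 / (72 × 0.94) = 3879.3 / 67.68 ≈ 57.3 mL/min
CrCl ≈ 57 mL/min → bracket 15–59 mL/min.
22% of 2000 mg = 440 mg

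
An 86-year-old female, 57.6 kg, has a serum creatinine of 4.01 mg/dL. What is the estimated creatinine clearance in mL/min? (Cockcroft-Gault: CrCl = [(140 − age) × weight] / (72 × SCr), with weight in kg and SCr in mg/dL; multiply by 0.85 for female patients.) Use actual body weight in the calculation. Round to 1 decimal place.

9.2 mL/min

CrCl = (140 − 86) × 57.6 / (72 × 4.01) × 0.85 = 3110.4 / 288.72 × 0.85 ≈ 9.2 mL/min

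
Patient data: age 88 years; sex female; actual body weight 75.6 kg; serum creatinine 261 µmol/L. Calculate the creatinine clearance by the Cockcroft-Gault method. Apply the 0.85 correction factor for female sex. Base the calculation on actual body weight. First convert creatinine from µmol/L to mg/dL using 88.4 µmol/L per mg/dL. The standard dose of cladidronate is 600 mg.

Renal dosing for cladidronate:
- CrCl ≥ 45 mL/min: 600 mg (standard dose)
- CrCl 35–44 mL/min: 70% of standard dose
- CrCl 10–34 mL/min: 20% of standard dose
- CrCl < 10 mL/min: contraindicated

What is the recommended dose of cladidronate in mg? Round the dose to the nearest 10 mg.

SCr = 261 / 88.4 = 2.952 mg/dL
CrCl = (140 − 88) × 75.6 / (72 × 2.952) × 0.85 = 3931.2 / 212.54 × 0.85 ≈ 15.7 mL/min
CrCl ≈ 16 mL/min → bracket 10–34 mL/min.
20% of 600 mg = 120 mg

120 mg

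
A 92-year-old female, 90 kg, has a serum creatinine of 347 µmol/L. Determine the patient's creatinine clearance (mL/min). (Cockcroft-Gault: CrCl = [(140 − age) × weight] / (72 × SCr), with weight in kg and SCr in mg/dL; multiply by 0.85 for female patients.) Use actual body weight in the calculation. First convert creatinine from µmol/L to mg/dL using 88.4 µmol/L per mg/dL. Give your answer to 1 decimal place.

13.0 mL/min

SCr = 347 / 88.4 = 3.925 mg/dL
CrCl = (140 − 92) × 90 / (72 × 3.925) × 0.85 = 4320.0 / 282.60 × 0.85 ≈ 13.0 mL/min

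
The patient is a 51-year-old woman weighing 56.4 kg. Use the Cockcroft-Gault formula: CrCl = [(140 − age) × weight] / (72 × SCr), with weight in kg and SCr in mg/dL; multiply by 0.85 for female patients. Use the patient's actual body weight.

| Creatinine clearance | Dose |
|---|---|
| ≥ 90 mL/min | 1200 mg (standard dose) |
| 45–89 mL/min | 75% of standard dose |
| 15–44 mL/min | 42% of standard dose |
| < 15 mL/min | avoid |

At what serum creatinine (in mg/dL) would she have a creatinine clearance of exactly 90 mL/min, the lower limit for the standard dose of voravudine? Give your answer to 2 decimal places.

Standard dose requires CrCl ≥ 90 mL/min.
Set (140 − 51) × 56.4 × 0.85 / (72 × SCr) = 90
SCr = (140 − 51) × 56.4 × 0.85 / (72 × 90) = 0.658 mg/dL

0.66 mg/dL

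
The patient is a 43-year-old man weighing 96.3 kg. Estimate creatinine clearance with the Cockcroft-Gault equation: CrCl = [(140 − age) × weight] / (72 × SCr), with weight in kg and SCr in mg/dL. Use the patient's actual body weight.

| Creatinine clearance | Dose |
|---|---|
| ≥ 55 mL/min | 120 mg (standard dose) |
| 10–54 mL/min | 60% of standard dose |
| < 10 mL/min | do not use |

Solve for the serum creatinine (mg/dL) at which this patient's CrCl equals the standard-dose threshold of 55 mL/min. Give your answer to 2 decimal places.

2.36 mg/dL

Standard dose requires CrCl ≥ 55 mL/min.
Set (140 − 43) × 96.3 / (72 × SCr) = 55
SCr = (140 − 43) × 96.3 / (72 × 55) = 2.359 mg/dL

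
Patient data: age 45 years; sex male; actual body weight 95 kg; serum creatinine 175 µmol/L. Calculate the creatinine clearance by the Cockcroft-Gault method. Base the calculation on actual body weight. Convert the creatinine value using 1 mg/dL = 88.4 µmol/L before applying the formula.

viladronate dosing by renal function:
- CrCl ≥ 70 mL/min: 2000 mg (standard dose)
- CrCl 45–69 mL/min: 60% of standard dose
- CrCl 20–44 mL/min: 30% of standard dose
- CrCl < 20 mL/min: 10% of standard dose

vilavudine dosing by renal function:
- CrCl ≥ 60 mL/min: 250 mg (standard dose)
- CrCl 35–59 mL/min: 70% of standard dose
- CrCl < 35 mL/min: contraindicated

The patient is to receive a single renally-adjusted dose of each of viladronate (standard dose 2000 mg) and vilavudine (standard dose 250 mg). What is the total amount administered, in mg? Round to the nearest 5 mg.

SCr = 175 / 88.4 = 1.98 mg/dL
CrCl = (140 − 45) × 95 / (72 × 1.98) = 9025.0 / 142.56 ≈ 63.3 mL/min
CrCl ≈ 63 mL/min.
viladronate: 45–69 mL/min → 60% of 2000 mg = 1200 mg.
vilavudine: ≥ 60 mL/min → 100% of 250 mg = 250 mg.
Total = 1200 + 250 = 1450 mg.

1450 mg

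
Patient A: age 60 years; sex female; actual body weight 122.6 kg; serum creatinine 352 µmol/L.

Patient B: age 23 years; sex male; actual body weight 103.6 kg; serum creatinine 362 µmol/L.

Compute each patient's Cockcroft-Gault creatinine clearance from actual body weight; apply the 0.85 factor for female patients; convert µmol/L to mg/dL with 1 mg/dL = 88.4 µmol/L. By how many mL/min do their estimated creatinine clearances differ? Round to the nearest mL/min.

Patient A: SCr = 352 / 88.4 = 3.982 mg/dL
Patient A: CrCl = (140 − 60) × 122.6 / (72 × 3.982) × 0.85 = 9808.0 / 286.70 × 0.85 ≈ 29.1 mL/min
Patient B: SCr = 362 / 88.4 = 4.095 mg/dL
Patient B: CrCl = (140 − 23) × 103.6 / (72 × 4.095) = 12121.2 / 294.84 ≈ 41.1 mL/min
|29.1 − 41.1| = 12.0 mL/min

12 mL/min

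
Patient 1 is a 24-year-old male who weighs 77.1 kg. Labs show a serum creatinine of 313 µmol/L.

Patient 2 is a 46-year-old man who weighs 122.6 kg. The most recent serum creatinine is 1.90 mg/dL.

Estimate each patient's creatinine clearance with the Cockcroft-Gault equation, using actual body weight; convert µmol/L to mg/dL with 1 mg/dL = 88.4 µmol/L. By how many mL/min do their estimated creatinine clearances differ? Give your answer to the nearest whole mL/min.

49 mL/min

Patient 1: SCr = 313 / 88.4 = 3.541 mg/dL
Patient 1: CrCl = (140 − 24) × 77.1 / (72 × 3.541) = 8943.6 / 254.95 ≈ 35.1 mL/min
Patient 2: CrCl = (140 − 46) × 122.6 / (72 × 1.9) = 11524.4 / 136.80 ≈ 84.2 mL/min
|35.1 − 84.2| = 49.1 mL/min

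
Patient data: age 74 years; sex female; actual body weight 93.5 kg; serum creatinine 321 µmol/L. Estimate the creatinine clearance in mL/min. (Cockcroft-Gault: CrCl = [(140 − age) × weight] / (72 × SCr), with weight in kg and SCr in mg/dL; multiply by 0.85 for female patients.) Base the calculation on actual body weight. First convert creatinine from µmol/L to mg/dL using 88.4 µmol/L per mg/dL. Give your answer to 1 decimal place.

20.1 mL/min

SCr = 321 / 88.4 = 3.631 mg/dL
CrCl = (140 − 74) × 93.5 / (72 × 3.631) × 0.85 = 6171.0 / 261.43 × 0.85 ≈ 20.1 mL/min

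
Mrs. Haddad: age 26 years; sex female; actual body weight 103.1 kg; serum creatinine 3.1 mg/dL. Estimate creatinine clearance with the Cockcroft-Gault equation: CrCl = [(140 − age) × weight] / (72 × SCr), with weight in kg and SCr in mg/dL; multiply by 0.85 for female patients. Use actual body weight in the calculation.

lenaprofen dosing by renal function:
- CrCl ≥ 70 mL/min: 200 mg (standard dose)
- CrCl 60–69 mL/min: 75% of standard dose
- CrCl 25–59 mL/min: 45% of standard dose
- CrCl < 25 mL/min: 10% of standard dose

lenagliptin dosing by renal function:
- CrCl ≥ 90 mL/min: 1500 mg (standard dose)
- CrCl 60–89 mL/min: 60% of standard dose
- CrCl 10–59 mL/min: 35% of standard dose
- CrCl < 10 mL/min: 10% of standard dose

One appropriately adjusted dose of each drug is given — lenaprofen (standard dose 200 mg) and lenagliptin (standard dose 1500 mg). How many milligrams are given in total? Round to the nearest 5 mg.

CrCl = (140 − 26) × 103.1 / (72 × 3.1) × 0.85 = 11753.4 / 223.20 × 0.85 ≈ 44.8 mL/min
CrCl ≈ 45 mL/min.
lenaprofen: 25–59 mL/min → 45% of 200 mg = 90 mg.
lenagliptin: 10–59 mL/min → 35% of 1500 mg = 525 mg.
Total = 90 + 525 = 615 mg.

615 mg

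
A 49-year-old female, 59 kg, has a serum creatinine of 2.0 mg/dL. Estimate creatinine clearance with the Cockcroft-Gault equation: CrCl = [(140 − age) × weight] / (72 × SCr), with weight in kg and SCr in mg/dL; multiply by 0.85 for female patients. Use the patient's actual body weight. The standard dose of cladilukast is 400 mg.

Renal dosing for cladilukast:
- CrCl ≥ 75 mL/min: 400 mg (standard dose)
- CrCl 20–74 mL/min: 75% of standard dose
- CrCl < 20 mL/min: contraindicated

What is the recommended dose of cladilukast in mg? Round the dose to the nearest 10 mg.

300 mg

CrCl = (140 − 49) × 59 / (72 × 2) × 0.85 = 5369.0 / 144.00 × 0.85 ≈ 31.7 mL/min
CrCl ≈ 32 mL/min → bracket 20–74 mL/min.
75% of 400 mg = 300 mg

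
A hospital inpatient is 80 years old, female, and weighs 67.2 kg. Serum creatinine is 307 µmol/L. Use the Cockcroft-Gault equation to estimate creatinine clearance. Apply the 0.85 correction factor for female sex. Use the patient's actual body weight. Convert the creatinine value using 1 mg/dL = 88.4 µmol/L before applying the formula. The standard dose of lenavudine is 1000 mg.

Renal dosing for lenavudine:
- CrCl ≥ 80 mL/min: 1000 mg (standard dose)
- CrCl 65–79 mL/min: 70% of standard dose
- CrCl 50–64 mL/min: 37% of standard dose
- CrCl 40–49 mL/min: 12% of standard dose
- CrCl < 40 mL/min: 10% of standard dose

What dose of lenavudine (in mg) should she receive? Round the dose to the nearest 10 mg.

100 mg

SCr = 307 / 88.4 = 3.473 mg/dL
CrCl = (140 − 80) × 67.2 / (72 × 3.473) × 0.85 = 4032.0 / 250.06 × 0.85 ≈ 13.7 mL/min
CrCl ≈ 14 mL/min → bracket < 40 mL/min.
10% of 1000 mg = 100 mg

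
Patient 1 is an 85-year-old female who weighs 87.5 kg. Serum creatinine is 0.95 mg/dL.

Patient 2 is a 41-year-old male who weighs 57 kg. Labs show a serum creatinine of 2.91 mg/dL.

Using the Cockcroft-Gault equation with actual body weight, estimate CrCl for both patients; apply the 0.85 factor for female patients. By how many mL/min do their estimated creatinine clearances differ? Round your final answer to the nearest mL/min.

Patient 1: CrCl = (140 − 85) × 87.5 / (72 × 0.95) × 0.85 = 4812.5 / 68.40 × 0.85 ≈ 59.8 mL/min
Patient 2: CrCl = (140 − 41) × 57 / (72 × 2.91) = 5643.0 / 209.52 ≈ 26.9 mL/min
|59.8 − 26.9| = 32.9 mL/min

33 mL/min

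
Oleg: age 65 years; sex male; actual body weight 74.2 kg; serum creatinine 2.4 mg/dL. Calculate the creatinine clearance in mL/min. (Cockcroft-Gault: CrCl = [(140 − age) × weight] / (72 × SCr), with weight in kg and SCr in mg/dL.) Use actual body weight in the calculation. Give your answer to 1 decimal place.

32.2 mL/min

CrCl = (140 − 65) × 74.2 / (72 × 2.4) = 5565.0 / 172.80 ≈ 32.2 mL/min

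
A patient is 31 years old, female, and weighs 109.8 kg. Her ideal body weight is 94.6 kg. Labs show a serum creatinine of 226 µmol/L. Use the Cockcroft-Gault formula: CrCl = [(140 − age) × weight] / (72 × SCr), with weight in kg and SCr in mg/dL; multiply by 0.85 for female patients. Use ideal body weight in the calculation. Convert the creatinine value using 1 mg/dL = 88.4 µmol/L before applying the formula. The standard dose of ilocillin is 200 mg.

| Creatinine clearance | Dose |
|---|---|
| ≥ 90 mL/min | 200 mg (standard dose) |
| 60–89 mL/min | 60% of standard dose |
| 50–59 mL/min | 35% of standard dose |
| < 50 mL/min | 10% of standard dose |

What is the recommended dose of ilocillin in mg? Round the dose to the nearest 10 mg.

SCr = 226 / 88.4 = 2.557 mg/dL
CrCl = (140 − 31) × 94.6 / (72 × 2.557) × 0.85 = 10311.4 / 184.10 × 0.85 ≈ 47.6 mL/min
CrCl ≈ 48 mL/min → bracket < 50 mL/min.
10% of 200 mg = 20 mg

20 mg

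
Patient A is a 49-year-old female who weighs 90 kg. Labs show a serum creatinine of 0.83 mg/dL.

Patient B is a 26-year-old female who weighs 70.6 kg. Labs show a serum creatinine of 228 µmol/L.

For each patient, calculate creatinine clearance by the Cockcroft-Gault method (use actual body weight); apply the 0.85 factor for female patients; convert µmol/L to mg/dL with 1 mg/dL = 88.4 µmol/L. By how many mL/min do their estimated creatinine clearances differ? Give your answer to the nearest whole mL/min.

Patient A: CrCl = (140 − 49) × 90 / (72 × 0.83) × 0.85 = 8190.0 / 59.76 × 0.85 ≈ 116.5 mL/min
Patient B: SCr = 228 / 88.4 = 2.579 mg/dL
Patient B: CrCl = (140 − 26) × 70.6 / (72 × 2.579) × 0.85 = 8048.4 / 185.69 × 0.85 ≈ 36.8 mL/min
|116.5 − 36.8| = 79.7 mL/min

80 mL/min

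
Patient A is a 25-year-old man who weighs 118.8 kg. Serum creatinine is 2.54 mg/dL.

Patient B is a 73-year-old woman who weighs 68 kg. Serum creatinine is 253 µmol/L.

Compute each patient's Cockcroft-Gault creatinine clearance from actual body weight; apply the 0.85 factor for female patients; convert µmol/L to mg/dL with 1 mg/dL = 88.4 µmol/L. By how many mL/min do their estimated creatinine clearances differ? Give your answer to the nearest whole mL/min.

Patient A: CrCl = (140 − 25) × 118.8 / (72 × 2.54) = 13662.0 / 182.88 ≈ 74.7 mL/min
Patient B: SCr = 253 / 88.4 = 2.862 mg/dL
Patient B: CrCl = (140 − 73) × 68 / (72 × 2.862) × 0.85 = 4556.0 / 206.06 × 0.85 ≈ 18.8 mL/min
|74.7 − 18.8| = 55.9 mL/min

56 mL/min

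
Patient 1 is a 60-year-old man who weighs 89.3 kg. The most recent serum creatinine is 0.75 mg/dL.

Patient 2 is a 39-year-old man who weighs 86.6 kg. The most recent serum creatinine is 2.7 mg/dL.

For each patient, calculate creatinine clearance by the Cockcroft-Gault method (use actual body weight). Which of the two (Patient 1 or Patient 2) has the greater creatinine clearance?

Patient 1: CrCl = (140 − 60) × 89.3 / (72 × 0.75) = 7144.0 / 54.00 ≈ 132.3 mL/min
Patient 2: CrCl = (140 − 39) × 86.6 / (72 × 2.7) = 8746.6 / 194.40 ≈ 45.0 mL/min
132.3 vs 45.0 mL/min → Patient 1 is higher.

Patient 1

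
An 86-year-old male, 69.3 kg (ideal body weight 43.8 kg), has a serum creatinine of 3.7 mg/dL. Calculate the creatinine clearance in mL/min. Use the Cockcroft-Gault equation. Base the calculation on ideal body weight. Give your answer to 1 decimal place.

8.9 mL/min

CrCl = (140 − 86) × 43.8 / (72 × 3.7) = 2365.2 / 266.40 ≈ 8.9 mL/min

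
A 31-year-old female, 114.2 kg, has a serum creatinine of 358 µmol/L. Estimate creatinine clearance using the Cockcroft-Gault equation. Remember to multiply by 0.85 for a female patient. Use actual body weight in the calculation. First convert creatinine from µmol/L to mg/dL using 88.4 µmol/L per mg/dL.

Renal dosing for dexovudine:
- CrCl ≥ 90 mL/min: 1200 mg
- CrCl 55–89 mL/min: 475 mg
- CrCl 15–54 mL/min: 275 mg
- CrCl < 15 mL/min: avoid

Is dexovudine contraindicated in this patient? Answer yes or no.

SCr = 358 / 88.4 = 4.05 mg/dL
CrCl = (140 − 31) × 114.2 / (72 × 4.05) × 0.85 = 12447.8 / 291.60 × 0.85 ≈ 36.3 mL/min
CrCl ≈ 36 mL/min, which is ≥ 15 mL/min.

no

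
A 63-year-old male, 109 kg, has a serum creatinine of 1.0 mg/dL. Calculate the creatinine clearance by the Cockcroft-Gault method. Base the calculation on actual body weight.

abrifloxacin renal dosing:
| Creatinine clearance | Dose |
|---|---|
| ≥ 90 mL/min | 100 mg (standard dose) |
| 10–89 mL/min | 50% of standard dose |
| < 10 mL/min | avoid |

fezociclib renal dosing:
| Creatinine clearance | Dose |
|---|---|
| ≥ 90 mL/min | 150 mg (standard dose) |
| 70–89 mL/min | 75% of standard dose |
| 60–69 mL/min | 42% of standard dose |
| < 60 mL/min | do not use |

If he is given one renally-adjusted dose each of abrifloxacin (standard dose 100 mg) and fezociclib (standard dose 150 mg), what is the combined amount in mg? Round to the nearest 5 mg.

CrCl = (140 − 63) × 109 / (72 × 1) = 8393.0 / 72.00 ≈ 116.6 mL/min
CrCl ≈ 117 mL/min.
abrifloxacin: ≥ 90 mL/min → 100% of 100 mg = 100 mg.
fezociclib: ≥ 90 mL/min → 100% of 150 mg = 150 mg.
Total = 100 + 150 = 250 mg.

250 mg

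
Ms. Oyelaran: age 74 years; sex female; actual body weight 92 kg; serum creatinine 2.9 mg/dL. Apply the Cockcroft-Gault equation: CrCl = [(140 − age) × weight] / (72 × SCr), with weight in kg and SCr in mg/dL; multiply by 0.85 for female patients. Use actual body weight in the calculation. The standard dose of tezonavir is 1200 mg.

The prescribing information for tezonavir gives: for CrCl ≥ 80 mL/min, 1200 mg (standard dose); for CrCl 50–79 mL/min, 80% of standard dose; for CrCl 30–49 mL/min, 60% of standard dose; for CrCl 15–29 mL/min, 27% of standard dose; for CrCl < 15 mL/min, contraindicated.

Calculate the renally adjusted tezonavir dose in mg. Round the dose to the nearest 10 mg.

CrCl = (140 − 74) × 92 / (72 × 2.9) × 0.85 = 6072.0 / 208.80 × 0.85 ≈ 24.7 mL/min
CrCl ≈ 25 mL/min → bracket 15–29 mL/min.
27% of 1200 mg = 324 mg → 320 mg

320 mg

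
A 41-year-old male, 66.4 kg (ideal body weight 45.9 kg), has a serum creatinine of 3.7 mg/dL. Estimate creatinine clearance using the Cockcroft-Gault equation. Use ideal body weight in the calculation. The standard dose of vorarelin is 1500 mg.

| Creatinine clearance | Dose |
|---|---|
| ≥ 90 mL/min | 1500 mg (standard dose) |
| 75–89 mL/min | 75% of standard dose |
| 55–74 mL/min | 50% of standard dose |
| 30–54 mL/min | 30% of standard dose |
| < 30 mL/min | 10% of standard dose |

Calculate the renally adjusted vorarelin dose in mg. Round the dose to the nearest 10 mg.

CrCl = (140 − 41) × 45.9 / (72 × 3.7) = 4544.1 / 266.40 ≈ 17.1 mL/min
CrCl ≈ 17 mL/min → bracket < 30 mL/min.
10% of 1500 mg = 150 mg

150 mg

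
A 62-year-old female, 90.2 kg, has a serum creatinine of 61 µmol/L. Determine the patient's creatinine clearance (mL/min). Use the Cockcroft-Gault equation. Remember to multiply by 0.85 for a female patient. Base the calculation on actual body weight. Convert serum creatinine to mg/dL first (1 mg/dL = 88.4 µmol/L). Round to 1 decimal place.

SCr = 61 / 88.4 = 0.69 mg/dL
CrCl = (140 − 62) × 90.2 / (72 × 0.69) × 0.85 = 7035.6 / 49.68 × 0.85 ≈ 120.4 mL/min

120.4 mL/min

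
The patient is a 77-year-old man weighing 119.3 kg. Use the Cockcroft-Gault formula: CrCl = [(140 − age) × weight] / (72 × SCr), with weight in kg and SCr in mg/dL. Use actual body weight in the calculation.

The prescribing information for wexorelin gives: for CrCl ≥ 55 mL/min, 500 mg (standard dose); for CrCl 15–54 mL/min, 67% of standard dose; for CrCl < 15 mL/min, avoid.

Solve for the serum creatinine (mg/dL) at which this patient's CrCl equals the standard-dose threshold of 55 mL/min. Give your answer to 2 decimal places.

1.90 mg/dL

Standard dose requires CrCl ≥ 55 mL/min.
Set (140 − 77) × 119.3 / (72 × SCr) = 55
SCr = (140 − 77) × 119.3 / (72 × 55) = 1.898 mg/dL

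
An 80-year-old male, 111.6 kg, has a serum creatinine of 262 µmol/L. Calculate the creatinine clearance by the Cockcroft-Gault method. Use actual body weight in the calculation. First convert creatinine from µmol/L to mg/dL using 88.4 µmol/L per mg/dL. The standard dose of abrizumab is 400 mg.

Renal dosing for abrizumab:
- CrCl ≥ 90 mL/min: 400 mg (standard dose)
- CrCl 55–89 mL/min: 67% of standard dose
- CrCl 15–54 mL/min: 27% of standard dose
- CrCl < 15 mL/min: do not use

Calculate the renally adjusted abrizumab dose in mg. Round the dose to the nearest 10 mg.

110 mg

SCr = 262 / 88.4 = 2.964 mg/dL
CrCl = (140 − 80) × 111.6 / (72 × 2.964) = 6696.0 / 213.41 ≈ 31.4 mL/min
CrCl ≈ 31 mL/min → bracket 15–54 mL/min.
27% of 400 mg = 108 mg → 110 mg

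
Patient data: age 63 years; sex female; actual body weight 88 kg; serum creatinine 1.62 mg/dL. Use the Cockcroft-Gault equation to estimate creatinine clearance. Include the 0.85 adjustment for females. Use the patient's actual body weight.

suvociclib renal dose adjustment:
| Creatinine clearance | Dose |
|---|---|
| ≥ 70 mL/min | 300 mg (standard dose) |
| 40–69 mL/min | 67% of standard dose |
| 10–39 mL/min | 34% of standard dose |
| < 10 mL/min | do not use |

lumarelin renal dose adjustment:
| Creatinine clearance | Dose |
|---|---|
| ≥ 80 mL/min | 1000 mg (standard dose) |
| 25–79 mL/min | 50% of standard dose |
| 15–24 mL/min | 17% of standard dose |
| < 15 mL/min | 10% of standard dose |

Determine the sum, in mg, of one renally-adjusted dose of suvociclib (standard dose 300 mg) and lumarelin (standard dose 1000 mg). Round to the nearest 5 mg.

CrCl = (140 − 63) × 88 / (72 × 1.62) × 0.85 = 6776.0 / 116.64 × 0.85 ≈ 49.4 mL/min
CrCl ≈ 49 mL/min.
suvociclib: 40–69 mL/min → 67% of 300 mg = 201 mg.
lumarelin: 25–79 mL/min → 50% of 1000 mg = 500 mg.
Total = 201 + 500 = 701 mg.

700 mg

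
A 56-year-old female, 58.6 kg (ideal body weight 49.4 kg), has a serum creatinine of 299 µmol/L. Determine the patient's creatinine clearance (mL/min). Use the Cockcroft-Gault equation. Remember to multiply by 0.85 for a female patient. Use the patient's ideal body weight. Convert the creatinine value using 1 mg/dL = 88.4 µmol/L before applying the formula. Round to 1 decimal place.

14.5 mL/min

SCr = 299 / 88.4 = 3.382 mg/dL
CrCl = (140 − 56) × 49.4 / (72 × 3.382) × 0.85 = 4149.6 / 243.50 × 0.85 ≈ 14.5 mL/min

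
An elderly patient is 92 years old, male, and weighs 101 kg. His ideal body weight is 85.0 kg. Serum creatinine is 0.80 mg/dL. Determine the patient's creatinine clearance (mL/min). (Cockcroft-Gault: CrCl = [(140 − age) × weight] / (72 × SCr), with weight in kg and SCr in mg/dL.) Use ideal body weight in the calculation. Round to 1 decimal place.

70.8 mL/min

CrCl = (140 − 92) × 85 / (72 × 0.8) = 4080.0 / 57.60 ≈ 70.8 mL/min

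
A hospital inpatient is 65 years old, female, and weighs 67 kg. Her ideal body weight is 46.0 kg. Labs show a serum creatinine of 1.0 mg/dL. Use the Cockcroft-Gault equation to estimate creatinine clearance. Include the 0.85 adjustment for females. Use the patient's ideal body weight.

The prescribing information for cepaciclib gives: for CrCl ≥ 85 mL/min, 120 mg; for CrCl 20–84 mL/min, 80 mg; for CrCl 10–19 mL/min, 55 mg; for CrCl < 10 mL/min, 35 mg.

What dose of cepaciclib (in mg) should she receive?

CrCl = (140 − 65) × 46 / (72 × 1) × 0.85 = 3450.0 / 72.00 × 0.85 ≈ 40.7 mL/min
CrCl ≈ 41 mL/min → bracket 20–84 mL/min.
Dose for this bracket: 80 mg.

80 mg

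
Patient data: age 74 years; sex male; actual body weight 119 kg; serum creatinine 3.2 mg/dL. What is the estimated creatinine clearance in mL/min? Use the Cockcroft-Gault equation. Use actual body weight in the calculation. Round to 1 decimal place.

34.1 mL/min

CrCl = (140 − 74) × 119 / (72 × 3.2) = 7854.0 / 230.40 ≈ 34.1 mL/min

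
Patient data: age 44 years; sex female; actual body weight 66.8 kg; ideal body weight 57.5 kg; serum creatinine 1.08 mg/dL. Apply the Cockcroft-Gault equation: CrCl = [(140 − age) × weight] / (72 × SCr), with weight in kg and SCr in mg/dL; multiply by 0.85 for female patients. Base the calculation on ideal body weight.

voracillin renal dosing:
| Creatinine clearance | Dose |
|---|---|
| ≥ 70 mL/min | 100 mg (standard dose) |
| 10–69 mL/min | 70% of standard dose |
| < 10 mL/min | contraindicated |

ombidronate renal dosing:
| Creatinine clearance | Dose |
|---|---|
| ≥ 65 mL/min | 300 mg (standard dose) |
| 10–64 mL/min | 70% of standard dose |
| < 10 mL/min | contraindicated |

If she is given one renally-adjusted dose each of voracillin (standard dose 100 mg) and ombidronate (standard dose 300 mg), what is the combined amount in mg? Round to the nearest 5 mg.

CrCl = (140 − 44) × 57.5 / (72 × 1.08) × 0.85 = 5520.0 / 77.76 × 0.85 ≈ 60.3 mL/min
CrCl ≈ 60 mL/min.
voracillin: 10–69 mL/min → 70% of 100 mg = 70 mg.
ombidronate: 10–64 mL/min → 70% of 300 mg = 210 mg.
Total = 70 + 210 = 280 mg.

280 mg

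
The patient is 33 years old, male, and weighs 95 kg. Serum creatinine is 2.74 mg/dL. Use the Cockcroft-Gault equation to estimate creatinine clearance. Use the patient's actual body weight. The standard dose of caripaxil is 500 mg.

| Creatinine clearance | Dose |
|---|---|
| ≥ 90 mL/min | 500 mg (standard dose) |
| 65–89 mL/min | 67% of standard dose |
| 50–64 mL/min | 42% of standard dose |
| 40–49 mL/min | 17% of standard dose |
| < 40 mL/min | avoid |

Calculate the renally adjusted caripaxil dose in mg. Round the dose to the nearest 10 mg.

210 mg

CrCl = (140 − 33) × 95 / (72 × 2.74) = 10165.0 / 197.28 ≈ 51.5 mL/min
CrCl ≈ 52 mL/min → bracket 50–64 mL/min.
42% of 500 mg = 210 mg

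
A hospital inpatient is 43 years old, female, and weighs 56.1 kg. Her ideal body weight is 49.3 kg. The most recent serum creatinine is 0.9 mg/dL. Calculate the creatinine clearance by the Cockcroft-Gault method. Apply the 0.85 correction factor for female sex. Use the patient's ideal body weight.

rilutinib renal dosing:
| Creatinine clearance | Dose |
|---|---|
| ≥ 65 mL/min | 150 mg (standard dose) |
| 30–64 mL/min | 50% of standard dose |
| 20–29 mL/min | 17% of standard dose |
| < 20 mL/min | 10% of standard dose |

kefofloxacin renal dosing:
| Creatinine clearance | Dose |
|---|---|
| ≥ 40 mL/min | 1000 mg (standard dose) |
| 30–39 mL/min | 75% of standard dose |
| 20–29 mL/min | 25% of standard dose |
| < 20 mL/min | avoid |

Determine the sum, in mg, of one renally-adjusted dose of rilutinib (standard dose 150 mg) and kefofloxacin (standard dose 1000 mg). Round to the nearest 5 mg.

1075 mg

CrCl = (140 − 43) × 49.3 / (72 × 0.9) × 0.85 = 4782.1 / 64.80 × 0.85 ≈ 62.7 mL/min
CrCl ≈ 63 mL/min.
rilutinib: 30–64 mL/min → 50% of 150 mg = 75 mg.
kefofloxacin: ≥ 40 mL/min → 100% of 1000 mg = 1000 mg.
Total = 75 + 1000 = 1075 mg.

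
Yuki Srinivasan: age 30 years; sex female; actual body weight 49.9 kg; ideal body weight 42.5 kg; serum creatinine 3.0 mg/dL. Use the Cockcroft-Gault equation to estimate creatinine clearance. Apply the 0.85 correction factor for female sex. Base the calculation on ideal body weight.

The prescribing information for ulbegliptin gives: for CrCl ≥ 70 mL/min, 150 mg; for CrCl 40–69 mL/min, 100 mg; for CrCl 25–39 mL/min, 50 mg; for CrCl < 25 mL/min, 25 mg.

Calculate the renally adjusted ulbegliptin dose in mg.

25 mg

CrCl = (140 − 30) × 42.5 / (72 × 3) × 0.85 = 4675.0 / 216.00 × 0.85 ≈ 18.4 mL/min
CrCl ≈ 18 mL/min → bracket < 25 mL/min.
Dose for this bracket: 25 mg.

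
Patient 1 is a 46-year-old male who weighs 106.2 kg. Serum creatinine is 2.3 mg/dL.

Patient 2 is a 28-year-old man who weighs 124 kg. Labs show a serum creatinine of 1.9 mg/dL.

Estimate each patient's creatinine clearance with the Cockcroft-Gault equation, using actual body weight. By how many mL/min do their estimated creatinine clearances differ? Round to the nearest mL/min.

41 mL/min

Patient 1: CrCl = (140 − 46) × 106.2 / (72 × 2.3) = 9982.8 / 165.60 ≈ 60.3 mL/min
Patient 2: CrCl = (140 − 28) × 124 / (72 × 1.9) = 13888.0 / 136.80 ≈ 101.5 mL/min
|60.3 − 101.5| = 41.2 mL/min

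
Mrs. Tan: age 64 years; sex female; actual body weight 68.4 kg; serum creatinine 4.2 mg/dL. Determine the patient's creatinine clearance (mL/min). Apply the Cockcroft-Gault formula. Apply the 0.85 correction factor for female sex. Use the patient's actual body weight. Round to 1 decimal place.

CrCl = (140 − 64) × 68.4 / (72 × 4.2) × 0.85 = 5198.4 / 302.40 × 0.85 ≈ 14.6 mL/min

14.6 mL/min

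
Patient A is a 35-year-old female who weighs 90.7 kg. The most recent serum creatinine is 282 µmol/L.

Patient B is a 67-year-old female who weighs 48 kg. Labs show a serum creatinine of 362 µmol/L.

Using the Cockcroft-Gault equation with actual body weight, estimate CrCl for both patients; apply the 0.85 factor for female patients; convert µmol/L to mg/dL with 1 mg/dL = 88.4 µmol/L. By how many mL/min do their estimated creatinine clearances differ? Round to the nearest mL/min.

Patient A: SCr = 282 / 88.4 = 3.19 mg/dL
Patient A: CrCl = (140 − 35) × 90.7 / (72 × 3.19) × 0.85 = 9523.5 / 229.68 × 0.85 ≈ 35.2 mL/min
Patient B: SCr = 362 / 88.4 = 4.095 mg/dL
Patient B: CrCl = (140 − 67) × 48 / (72 × 4.095) × 0.85 = 3504.0 / 294.84 × 0.85 ≈ 10.1 mL/min
|35.2 − 10.1| = 25.1 mL/min

25 mL/min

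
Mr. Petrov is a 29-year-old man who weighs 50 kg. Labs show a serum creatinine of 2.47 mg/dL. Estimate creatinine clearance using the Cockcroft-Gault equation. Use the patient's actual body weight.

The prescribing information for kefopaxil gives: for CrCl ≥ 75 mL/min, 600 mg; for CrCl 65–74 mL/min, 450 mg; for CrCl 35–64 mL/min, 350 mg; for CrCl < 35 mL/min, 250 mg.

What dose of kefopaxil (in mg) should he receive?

CrCl = (140 − 29) × 50 / (72 × 2.47) = 5550.0 / 177.84 ≈ 31.2 mL/min
CrCl ≈ 31 mL/min → bracket < 35 mL/min.
Dose for this bracket: 250 mg.

250 mg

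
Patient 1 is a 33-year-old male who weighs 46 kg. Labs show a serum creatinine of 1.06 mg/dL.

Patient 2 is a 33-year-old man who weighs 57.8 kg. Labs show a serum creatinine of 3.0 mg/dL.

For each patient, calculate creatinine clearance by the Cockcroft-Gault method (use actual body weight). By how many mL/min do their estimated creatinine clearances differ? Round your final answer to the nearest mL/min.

36 mL/min

Patient 1: CrCl = (140 − 33) × 46 / (72 × 1.06) = 4922.0 / 76.32 ≈ 64.5 mL/min
Patient 2: CrCl = (140 − 33) × 57.8 / (72 × 3) = 6184.6 / 216.00 ≈ 28.6 mL/min
|64.5 − 28.6| = 35.9 mL/min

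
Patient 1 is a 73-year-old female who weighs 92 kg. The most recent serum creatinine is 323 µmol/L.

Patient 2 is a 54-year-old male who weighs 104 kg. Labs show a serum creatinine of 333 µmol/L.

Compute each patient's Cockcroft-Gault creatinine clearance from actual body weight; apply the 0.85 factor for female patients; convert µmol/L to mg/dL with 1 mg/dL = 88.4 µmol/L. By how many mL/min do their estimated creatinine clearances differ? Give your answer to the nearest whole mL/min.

Patient 1: SCr = 323 / 88.4 = 3.654 mg/dL
Patient 1: CrCl = (140 − 73) × 92 / (72 × 3.654) × 0.85 = 6164.0 / 263.09 × 0.85 ≈ 19.9 mL/min
Patient 2: SCr = 333 / 88.4 = 3.767 mg/dL
Patient 2: CrCl = (140 − 54) × 104 / (72 × 3.767) = 8944.0 / 271.22 ≈ 33.0 mL/min
|19.9 − 33.0| = 13.1 mL/min

13 mL/min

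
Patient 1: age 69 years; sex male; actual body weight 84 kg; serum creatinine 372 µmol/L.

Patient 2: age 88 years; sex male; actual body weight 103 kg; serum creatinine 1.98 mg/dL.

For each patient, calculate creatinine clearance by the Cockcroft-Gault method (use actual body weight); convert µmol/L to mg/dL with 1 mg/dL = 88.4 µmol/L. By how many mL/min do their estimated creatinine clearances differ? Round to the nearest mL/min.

Patient 1: SCr = 372 / 88.4 = 4.208 mg/dL
Patient 1: CrCl = (140 − 69) × 84 / (72 × 4.208) = 5964.0 / 302.98 ≈ 19.7 mL/min
Patient 2: CrCl = (140 − 88) × 103 / (72 × 1.98) = 5356.0 / 142.56 ≈ 37.6 mL/min
|19.7 − 37.6| = 17.9 mL/min

18 mL/min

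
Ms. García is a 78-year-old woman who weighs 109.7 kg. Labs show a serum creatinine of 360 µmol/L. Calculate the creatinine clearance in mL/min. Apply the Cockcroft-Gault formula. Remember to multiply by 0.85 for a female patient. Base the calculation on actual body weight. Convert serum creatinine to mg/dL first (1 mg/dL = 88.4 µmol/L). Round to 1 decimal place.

19.7 mL/min

SCr = 360 / 88.4 = 4.072 mg/dL
CrCl = (140 − 78) × 109.7 / (72 × 4.072) × 0.85 = 6801.4 / 293.18 × 0.85 ≈ 19.7 mL/min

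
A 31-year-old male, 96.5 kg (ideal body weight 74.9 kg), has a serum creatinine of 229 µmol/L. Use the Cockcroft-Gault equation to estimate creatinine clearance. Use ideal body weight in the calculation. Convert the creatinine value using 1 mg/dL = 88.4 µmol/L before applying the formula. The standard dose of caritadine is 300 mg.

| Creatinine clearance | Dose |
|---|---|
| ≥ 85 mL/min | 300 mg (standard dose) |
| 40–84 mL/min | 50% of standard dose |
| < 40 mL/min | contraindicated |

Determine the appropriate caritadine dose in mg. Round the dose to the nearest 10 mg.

150 mg

SCr = 229 / 88.4 = 2.59 mg/dL
CrCl = (140 − 31) × 74.9 / (72 × 2.59) = 8164.1 / 186.48 ≈ 43.8 mL/min
CrCl ≈ 44 mL/min → bracket 40–84 mL/min.
50% of 300 mg = 150 mg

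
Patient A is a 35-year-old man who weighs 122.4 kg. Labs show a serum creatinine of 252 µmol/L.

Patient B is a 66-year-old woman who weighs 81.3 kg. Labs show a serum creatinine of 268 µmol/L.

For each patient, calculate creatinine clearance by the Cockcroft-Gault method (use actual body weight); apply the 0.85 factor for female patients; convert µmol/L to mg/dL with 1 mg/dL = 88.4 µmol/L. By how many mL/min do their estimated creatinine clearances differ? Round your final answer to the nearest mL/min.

39 mL/min

Patient A: SCr = 252 / 88.4 = 2.851 mg/dL
Patient A: CrCl = (140 − 35) × 122.4 / (72 × 2.851) = 12852.0 / 205.27 ≈ 62.6 mL/min
Patient B: SCr = 268 / 88.4 = 3.032 mg/dL
Patient B: CrCl = (140 − 66) × 81.3 / (72 × 3.032) × 0.85 = 6016.2 / 218.30 × 0.85 ≈ 23.4 mL/min
|62.6 − 23.4| = 39.2 mL/min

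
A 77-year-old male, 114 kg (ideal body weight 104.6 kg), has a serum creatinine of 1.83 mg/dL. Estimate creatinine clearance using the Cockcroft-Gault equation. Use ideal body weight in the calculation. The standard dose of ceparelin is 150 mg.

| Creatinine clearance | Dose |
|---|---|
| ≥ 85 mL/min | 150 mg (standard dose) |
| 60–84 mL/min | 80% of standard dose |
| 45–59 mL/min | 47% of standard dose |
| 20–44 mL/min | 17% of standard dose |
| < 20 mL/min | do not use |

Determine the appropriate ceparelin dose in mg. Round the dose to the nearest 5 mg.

70 mg

CrCl = (140 − 77) × 104.6 / (72 × 1.83) = 6589.8 / 131.76 ≈ 50.0 mL/min
CrCl ≈ 50 mL/min → bracket 45–59 mL/min.
47% of 150 mg = 70.5 mg → 70 mg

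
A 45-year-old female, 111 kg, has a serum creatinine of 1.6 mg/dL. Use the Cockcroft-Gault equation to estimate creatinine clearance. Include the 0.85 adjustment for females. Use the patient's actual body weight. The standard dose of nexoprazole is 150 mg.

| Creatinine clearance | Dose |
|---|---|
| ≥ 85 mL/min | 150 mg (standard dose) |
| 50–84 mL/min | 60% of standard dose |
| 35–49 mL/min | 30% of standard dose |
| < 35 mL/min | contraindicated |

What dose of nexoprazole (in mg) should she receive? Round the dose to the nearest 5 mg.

90 mg

CrCl = (140 − 45) × 111 / (72 × 1.6) × 0.85 = 10545.0 / 115.20 × 0.85 ≈ 77.8 mL/min
CrCl ≈ 78 mL/min → bracket 50–84 mL/min.
60% of 150 mg = 90 mg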